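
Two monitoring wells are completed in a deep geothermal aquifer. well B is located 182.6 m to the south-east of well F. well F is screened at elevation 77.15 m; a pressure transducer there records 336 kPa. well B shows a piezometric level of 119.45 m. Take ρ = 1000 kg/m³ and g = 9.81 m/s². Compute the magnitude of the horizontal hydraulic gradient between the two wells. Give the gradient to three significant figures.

Pressure head at well F: ψ = P/(ρg) = 336×1000 / (1000 × 9.81) = 34.25 m.
Total head at well F: h = z + ψ = 77.15 + 34.25 = 111.40 m.
Total head at well B: h = 119.45 m (water level in the piezometer is the total head).
Head difference: h(well F) − h(well B) = 111.40 − 119.45 = -8.05 m.
Hydraulic gradient: i = |Δh| / L = 8.05 / 182.6 = 0.0441.

i ≈ 0.0441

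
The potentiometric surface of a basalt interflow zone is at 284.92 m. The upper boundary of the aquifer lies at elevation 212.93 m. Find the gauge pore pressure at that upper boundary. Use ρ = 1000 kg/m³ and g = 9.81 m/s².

P ≈ 706 kPa

Pressure head at the aquifer top: ψ = h − z = 284.92 − 212.93 = 71.99 m.
P = ρgψ = 1000 × 9.81 × 71.99 = 706222 Pa ≈ 706 kPa.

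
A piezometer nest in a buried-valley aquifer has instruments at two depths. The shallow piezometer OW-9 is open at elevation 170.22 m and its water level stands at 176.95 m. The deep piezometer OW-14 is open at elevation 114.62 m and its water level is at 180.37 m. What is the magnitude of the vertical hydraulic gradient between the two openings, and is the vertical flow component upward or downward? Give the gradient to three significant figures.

Total head at OW-9: h = 176.95 m (water level in the standpipe).
Total head at OW-14: h = 180.37 m.
Δh = h(OW-9) − h(OW-14) = 176.95 − 180.37 = -3.42 m.
Vertical separation Δz = 170.22 − 114.62 = 55.60 m.
|i_v| = |Δh| / Δz = 3.42 / 55.60 = 0.0615.
Head is higher in the deep piezometer, so vertical flow is upward (discharge condition).

|i_v| ≈ 0.0615; vertical flow is upward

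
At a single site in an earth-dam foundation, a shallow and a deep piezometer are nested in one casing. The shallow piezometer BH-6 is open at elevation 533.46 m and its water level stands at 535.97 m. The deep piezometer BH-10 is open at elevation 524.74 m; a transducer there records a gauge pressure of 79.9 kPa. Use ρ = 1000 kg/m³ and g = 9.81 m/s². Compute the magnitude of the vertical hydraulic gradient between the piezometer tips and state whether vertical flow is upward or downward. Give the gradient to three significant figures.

|i_v| ≈ 0.354; vertical flow is downward

Total head at BH-6: h = 535.97 m (water level in the standpipe).
Pressure head at BH-10: ψ = P/(ρg) = 79.9×1000 / (1000 × 9.81) = 8.14 m.
Total head at BH-10: h = z + ψ = 524.74 + 8.14 = 532.88 m.
Δh = h(BH-6) − h(BH-10) = 535.97 − 532.88 = 3.09 m.
Vertical separation Δz = 533.46 − 524.74 = 8.72 m.
|i_v| = |Δh| / Δz = 3.09 / 8.72 = 0.354.
Head is higher in the shallow piezometer, so vertical flow is downward (recharge condition).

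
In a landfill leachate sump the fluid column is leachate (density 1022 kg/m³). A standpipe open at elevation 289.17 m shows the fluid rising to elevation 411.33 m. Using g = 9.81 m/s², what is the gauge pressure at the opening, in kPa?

P ≈ 1220 kPa

Pressure head ψ = h − z = 411.33 − 289.17 = 122.16 m.
P = ρgψ = 1022 × 9.81 × 122.16 = 1224754 Pa ≈ 1220 kPa.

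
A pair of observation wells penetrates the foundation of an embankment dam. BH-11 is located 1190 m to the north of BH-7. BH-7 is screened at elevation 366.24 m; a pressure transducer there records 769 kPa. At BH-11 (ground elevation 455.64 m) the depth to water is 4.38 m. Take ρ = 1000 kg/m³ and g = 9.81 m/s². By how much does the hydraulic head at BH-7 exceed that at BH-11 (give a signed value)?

Pressure head at BH-7: ψ = P/(ρg) = 769×1000 / (1000 × 9.81) = 78.39 m.
Total head at BH-7: h = z + ψ = 366.24 + 78.39 = 444.63 m.
Total head at BH-11: h = 455.64 − 4.38 = 451.26 m.
Head difference: h(BH-7) − h(BH-11) = 444.63 − 451.26 = -6.63 m.

Δh ≈ -6.63 m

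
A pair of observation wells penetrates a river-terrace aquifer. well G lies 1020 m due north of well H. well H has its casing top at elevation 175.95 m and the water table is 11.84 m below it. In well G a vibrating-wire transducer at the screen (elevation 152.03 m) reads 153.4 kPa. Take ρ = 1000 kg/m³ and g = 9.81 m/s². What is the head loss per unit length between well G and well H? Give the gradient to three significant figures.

i ≈ 0.00349 m/m

Total head at well H: h = 175.95 − 11.84 = 164.11 m.
Pressure head at well G: ψ = P/(ρg) = 153.4×1000 / (1000 × 9.81) = 15.64 m.
Total head at well G: h = z + ψ = 152.03 + 15.64 = 167.67 m.
Head difference: h(well H) − h(well G) = 164.11 − 167.67 = -3.56 m.
Hydraulic gradient: i = |Δh| / L = 3.56 / 1020 = 0.00349.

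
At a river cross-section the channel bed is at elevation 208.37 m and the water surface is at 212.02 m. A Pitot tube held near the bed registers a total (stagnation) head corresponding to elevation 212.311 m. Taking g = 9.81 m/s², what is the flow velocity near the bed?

Near the bed, under hydrostatic conditions, the piezometric head (z + ψ) equals the free-surface elevation, 212.02 m.
Velocity head = total − piezometric = 212.311 − 212.02 = 0.291 m.
v = √(2g·h_v) = √(2 × 9.81 × 0.291) = 2.39 m/s.

v ≈ 2.39 m/s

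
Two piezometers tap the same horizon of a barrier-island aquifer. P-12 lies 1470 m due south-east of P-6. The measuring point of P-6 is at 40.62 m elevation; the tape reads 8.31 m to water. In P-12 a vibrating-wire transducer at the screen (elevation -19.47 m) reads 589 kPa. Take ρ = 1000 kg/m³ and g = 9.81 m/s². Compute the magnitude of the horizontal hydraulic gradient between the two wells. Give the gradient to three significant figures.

Total head at P-6: h = 40.62 − 8.31 = 32.31 m.
Pressure head at P-12: ψ = P/(ρg) = 589×1000 / (1000 × 9.81) = 60.04 m.
Total head at P-12: h = z + ψ = -19.47 + 60.04 = 40.57 m.
Head difference: h(P-6) − h(P-12) = 32.31 − 40.57 = -8.26 m.
Hydraulic gradient: i = |Δh| / L = 8.26 / 1470 = 0.00562.

i ≈ 0.00562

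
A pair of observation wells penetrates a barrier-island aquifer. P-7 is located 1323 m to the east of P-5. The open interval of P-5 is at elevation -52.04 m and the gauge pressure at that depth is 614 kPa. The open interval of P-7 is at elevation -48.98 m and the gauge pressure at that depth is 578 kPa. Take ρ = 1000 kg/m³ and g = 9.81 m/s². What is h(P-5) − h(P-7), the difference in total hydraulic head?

Δh ≈ 0.61 m

Pressure head at P-5: ψ = P/(ρg) = 614×1000 / (1000 × 9.81) = 62.59 m.
Total head at P-5: h = z + ψ = -52.04 + 62.59 = 10.55 m.
Pressure head at P-7: ψ = P/(ρg) = 578×1000 / (1000 × 9.81) = 58.92 m.
Total head at P-7: h = z + ψ = -48.98 + 58.92 = 9.94 m.
Head difference: h(P-5) − h(P-7) = 10.55 − 9.94 = 0.61 m.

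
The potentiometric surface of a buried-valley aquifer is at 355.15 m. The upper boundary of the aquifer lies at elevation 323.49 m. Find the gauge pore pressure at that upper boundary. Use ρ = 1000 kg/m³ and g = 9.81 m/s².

Pressure head at the aquifer top: ψ = h − z = 355.15 − 323.49 = 31.66 m.
P = ρgψ = 1000 × 9.81 × 31.66 = 310585 Pa ≈ 311 kPa.

P ≈ 311 kPa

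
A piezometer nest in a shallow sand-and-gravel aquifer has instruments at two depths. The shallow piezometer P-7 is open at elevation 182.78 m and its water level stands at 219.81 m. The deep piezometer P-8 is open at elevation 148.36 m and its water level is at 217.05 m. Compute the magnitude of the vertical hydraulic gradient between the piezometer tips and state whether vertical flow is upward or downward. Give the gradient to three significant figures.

Total head at P-7: h = 219.81 m (water level in the standpipe).
Total head at P-8: h = 217.05 m.
Δh = h(P-7) − h(P-8) = 219.81 − 217.05 = 2.76 m.
Vertical separation Δz = 182.78 − 148.36 = 34.42 m.
|i_v| = |Δh| / Δz = 2.76 / 34.42 = 0.0802.
Head is higher in the shallow piezometer, so vertical flow is downward (recharge condition).

|i_v| ≈ 0.0802; vertical flow is downward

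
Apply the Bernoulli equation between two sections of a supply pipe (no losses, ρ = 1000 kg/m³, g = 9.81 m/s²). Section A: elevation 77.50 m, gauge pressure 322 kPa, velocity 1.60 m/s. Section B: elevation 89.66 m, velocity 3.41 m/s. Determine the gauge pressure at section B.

P₂ ≈ 198 kPa

Pressure head at A: ψ₁ = P₁/(ρg) = 322×1000 / (1000 × 9.81) = 32.82 m.
Velocity heads: v₁²/2g = 1.60²/19.62 = 0.130 m; v₂²/2g = 3.41²/19.62 = 0.593 m.
Total head H = z₁ + ψ₁ + v₁²/2g = 77.50 + 32.82 + 0.130 = 110.45 m.
ψ₂ = H − z₂ − v₂²/2g = 110.45 − 89.66 − 0.593 = 20.20 m.
P₂ = ρgψ₂ = 1000 × 9.81 × 20.20 ≈ 198 kPa.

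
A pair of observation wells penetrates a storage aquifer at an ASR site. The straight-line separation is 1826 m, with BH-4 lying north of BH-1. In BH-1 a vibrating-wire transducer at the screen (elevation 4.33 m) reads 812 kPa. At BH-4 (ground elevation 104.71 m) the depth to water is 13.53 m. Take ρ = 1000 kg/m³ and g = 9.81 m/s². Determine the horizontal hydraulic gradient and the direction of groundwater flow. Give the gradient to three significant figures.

i ≈ 0.00223; groundwater flows toward the south

Pressure head at BH-1: ψ = P/(ρg) = 812×1000 / (1000 × 9.81) = 82.77 m.
Total head at BH-1: h = z + ψ = 4.33 + 82.77 = 87.10 m.
Total head at BH-4: h = 104.71 − 13.53 = 91.18 m.
Head difference: h(BH-1) − h(BH-4) = 87.10 − 91.18 = -4.08 m.
Hydraulic gradient: i = |Δh| / L = 4.08 / 1826 = 0.00223.
Flow is from higher to lower head: from BH-4 toward BH-1, i.e. toward the south.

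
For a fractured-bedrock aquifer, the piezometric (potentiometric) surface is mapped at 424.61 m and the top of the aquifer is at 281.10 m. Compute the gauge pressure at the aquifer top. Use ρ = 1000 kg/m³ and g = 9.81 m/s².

Pressure head at the aquifer top: ψ = h − z = 424.61 − 281.10 = 143.51 m.
P = ρgψ = 1000 × 9.81 × 143.51 = 1407833 Pa ≈ 1410 kPa.

P ≈ 1410 kPa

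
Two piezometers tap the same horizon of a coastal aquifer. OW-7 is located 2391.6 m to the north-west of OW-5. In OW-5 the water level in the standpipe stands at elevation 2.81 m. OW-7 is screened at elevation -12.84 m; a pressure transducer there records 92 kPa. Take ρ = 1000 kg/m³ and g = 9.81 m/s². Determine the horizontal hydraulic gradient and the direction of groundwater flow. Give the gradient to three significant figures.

Total head at OW-5: h = 2.81 m (water level in the piezometer is the total head).
Pressure head at OW-7: ψ = P/(ρg) = 92×1000 / (1000 × 9.81) = 9.38 m.
Total head at OW-7: h = z + ψ = -12.84 + 9.38 = -3.46 m.
Head difference: h(OW-5) − h(OW-7) = 2.81 − (-3.46) = 6.27 m.
Hydraulic gradient: i = |Δh| / L = 6.27 / 2391.6 = 0.00262.
Flow is from higher to lower head: from OW-5 toward OW-7, i.e. toward the north-west.

i ≈ 0.00262; groundwater flows toward the north-west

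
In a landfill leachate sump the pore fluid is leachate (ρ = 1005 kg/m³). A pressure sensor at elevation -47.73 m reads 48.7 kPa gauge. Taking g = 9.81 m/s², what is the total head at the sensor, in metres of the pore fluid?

h ≈ -42.79 m

ψ = P/(ρg) = 48.7×1000 / (1005 × 9.81) = 4.94 m.
h = z + ψ = -47.73 + 4.94 = -42.79 m.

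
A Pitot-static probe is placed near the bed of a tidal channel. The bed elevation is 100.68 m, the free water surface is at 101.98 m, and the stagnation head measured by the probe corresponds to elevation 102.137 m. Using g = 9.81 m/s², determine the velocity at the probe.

Near the bed, under hydrostatic conditions, the piezometric head (z + ψ) equals the free-surface elevation, 101.98 m.
Velocity head = total − piezometric = 102.137 − 101.98 = 0.157 m.
v = √(2g·h_v) = √(2 × 9.81 × 0.157) = 1.76 m/s.

v ≈ 1.76 m/s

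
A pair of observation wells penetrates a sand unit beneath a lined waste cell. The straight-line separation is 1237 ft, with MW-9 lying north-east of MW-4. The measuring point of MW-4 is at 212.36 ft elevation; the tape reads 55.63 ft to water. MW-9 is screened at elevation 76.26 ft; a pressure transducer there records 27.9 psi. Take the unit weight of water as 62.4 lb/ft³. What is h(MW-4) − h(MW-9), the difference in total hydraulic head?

Total head at MW-4: h = 212.36 − 55.63 = 156.73 ft.
Pressure head at MW-9: ψ = 144·P/γ = 144 × 27.9 / 62.4 = 64.38 ft.
Total head at MW-9: h = z + ψ = 76.26 + 64.38 = 140.64 ft.
Head difference: h(MW-4) − h(MW-9) = 156.73 − 140.64 = 16.09 ft.

Δh ≈ 16.09 ft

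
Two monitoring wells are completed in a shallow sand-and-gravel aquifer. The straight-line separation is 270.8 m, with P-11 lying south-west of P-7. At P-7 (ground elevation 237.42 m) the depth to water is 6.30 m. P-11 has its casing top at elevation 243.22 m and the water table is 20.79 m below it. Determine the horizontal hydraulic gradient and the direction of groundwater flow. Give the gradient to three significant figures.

i ≈ 0.0321; groundwater flows toward the south-west

Total head at P-7: h = 237.42 − 6.30 = 231.12 m.
Total head at P-11: h = 243.22 − 20.79 = 222.43 m.
Head difference: h(P-7) − h(P-11) = 231.12 − 222.43 = 8.69 m.
Hydraulic gradient: i = |Δh| / L = 8.69 / 270.8 = 0.0321.
Flow is from higher to lower head: from P-7 toward P-11, i.e. toward the south-west.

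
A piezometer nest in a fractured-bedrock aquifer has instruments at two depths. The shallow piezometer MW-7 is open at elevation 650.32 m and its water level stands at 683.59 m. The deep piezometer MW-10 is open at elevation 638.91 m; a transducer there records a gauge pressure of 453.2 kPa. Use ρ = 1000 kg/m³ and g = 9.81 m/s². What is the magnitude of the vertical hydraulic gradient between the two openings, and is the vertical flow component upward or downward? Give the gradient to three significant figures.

|i_v| ≈ 0.133; vertical flow is upward

Total head at MW-7: h = 683.59 m (water level in the standpipe).
Pressure head at MW-10: ψ = P/(ρg) = 453.2×1000 / (1000 × 9.81) = 46.20 m.
Total head at MW-10: h = z + ψ = 638.91 + 46.20 = 685.11 m.
Δh = h(MW-7) − h(MW-10) = 683.59 − 685.11 = -1.52 m.
Vertical separation Δz = 650.32 − 638.91 = 11.41 m.
|i_v| = |Δh| / Δz = 1.52 / 11.41 = 0.133.
Head is higher in the deep piezometer, so vertical flow is upward (discharge condition).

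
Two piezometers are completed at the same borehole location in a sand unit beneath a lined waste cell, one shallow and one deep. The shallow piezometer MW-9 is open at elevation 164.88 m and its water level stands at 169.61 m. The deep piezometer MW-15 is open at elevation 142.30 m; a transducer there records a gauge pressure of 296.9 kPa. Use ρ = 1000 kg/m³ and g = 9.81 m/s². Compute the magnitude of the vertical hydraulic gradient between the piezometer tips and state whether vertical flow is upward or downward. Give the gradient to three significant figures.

Total head at MW-9: h = 169.61 m (water level in the standpipe).
Pressure head at MW-15: ψ = P/(ρg) = 296.9×1000 / (1000 × 9.81) = 30.27 m.
Total head at MW-15: h = z + ψ = 142.30 + 30.27 = 172.57 m.
Δh = h(MW-9) − h(MW-15) = 169.61 − 172.57 = -2.96 m.
Vertical separation Δz = 164.88 − 142.30 = 22.58 m.
|i_v| = |Δh| / Δz = 2.96 / 22.58 = 0.131.
Head is higher in the deep piezometer, so vertical flow is upward (discharge condition).

|i_v| ≈ 0.131; vertical flow is upward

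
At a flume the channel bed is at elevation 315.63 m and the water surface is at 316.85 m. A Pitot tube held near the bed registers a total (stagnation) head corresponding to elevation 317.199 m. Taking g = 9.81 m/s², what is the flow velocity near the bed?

v ≈ 2.62 m/s

Near the bed, under hydrostatic conditions, the piezometric head (z + ψ) equals the free-surface elevation, 316.85 m.
Velocity head = total − piezometric = 317.199 − 316.85 = 0.349 m.
v = √(2g·h_v) = √(2 × 9.81 × 0.349) = 2.62 m/s.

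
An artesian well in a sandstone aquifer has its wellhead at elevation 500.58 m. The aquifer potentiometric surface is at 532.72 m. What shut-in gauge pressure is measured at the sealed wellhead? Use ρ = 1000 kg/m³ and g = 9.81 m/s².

P ≈ 315 kPa

Head above the cap: Δh = 532.72 − 500.58 = 32.14 m.
P = ρgΔh = 1000 × 9.81 × 32.14 = 315293 Pa ≈ 315 kPa.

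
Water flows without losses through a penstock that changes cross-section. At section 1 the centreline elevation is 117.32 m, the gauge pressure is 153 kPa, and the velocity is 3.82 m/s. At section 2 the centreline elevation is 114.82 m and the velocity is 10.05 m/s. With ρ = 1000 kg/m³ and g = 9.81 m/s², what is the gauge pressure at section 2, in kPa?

Pressure head at 1: ψ₁ = P₁/(ρg) = 153×1000 / (1000 × 9.81) = 15.60 m.
Velocity heads: v₁²/2g = 3.82²/19.62 = 0.744 m; v₂²/2g = 10.05²/19.62 = 5.148 m.
Total head H = z₁ + ψ₁ + v₁²/2g = 117.32 + 15.60 + 0.744 = 133.66 m.
ψ₂ = H − z₂ − v₂²/2g = 133.66 − 114.82 − 5.148 = 13.69 m.
P₂ = ρgψ₂ = 1000 × 9.81 × 13.69 ≈ 134 kPa.

P₂ ≈ 134 kPa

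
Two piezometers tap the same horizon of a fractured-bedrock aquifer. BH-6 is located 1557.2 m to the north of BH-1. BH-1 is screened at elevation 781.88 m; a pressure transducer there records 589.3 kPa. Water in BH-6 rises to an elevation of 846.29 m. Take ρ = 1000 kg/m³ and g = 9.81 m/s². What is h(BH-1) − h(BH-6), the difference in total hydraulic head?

Δh ≈ -4.34 m

Pressure head at BH-1: ψ = P/(ρg) = 589.3×1000 / (1000 × 9.81) = 60.07 m.
Total head at BH-1: h = z + ψ = 781.88 + 60.07 = 841.95 m.
Total head at BH-6: h = 846.29 m (water level in the piezometer is the total head).
Head difference: h(BH-1) − h(BH-6) = 841.95 − 846.29 = -4.34 m.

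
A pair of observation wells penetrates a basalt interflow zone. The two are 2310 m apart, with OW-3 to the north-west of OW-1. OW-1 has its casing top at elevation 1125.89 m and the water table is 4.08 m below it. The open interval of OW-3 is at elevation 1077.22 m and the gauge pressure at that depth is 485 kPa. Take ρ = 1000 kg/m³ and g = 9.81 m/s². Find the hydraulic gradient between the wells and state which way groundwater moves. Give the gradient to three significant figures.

Total head at OW-1: h = 1125.89 − 4.08 = 1121.81 m.
Pressure head at OW-3: ψ = P/(ρg) = 485×1000 / (1000 × 9.81) = 49.44 m.
Total head at OW-3: h = z + ψ = 1077.22 + 49.44 = 1126.66 m.
Head difference: h(OW-1) − h(OW-3) = 1121.81 − 1126.66 = -4.85 m.
Hydraulic gradient: i = |Δh| / L = 4.85 / 2310 = 0.00210.
Flow is from higher to lower head: from OW-3 toward OW-1, i.e. toward the south-east.

i ≈ 0.00210; groundwater flows toward the south-east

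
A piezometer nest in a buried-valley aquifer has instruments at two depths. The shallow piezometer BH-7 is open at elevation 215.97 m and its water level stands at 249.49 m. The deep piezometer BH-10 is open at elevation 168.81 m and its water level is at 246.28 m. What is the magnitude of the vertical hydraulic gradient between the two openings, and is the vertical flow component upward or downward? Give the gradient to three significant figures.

Total head at BH-7: h = 249.49 m (water level in the standpipe).
Total head at BH-10: h = 246.28 m.
Δh = h(BH-7) − h(BH-10) = 249.49 − 246.28 = 3.21 m.
Vertical separation Δz = 215.97 − 168.81 = 47.16 m.
|i_v| = |Δh| / Δz = 3.21 / 47.16 = 0.0681.
Head is higher in the shallow piezometer, so vertical flow is downward (recharge condition).

|i_v| ≈ 0.0681; vertical flow is downward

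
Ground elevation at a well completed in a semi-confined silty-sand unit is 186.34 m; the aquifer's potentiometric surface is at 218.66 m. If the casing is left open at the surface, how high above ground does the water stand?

Water rises to the potentiometric surface, so the rise above ground = 218.66 − 186.34 = 32.32 m.

≈ 32.32 m above ground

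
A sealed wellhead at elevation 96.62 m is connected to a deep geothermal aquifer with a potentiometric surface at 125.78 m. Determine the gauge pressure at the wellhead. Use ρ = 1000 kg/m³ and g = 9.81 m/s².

P ≈ 286 kPa

Head above the cap: Δh = 125.78 − 96.62 = 29.16 m.
P = ρgΔh = 1000 × 9.81 × 29.16 = 286060 Pa ≈ 286 kPa.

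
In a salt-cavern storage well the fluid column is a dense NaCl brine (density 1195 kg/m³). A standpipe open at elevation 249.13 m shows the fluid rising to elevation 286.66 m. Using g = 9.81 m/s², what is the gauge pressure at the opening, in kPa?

P ≈ 440 kPa

Pressure head ψ = h − z = 286.66 − 249.13 = 37.53 m.
P = ρgψ = 1195 × 9.81 × 37.53 = 439962 Pa ≈ 440 kPa.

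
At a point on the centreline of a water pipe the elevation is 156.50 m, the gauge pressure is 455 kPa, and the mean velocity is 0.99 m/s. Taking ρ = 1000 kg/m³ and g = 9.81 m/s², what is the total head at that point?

Pressure head ψ = P/(ρg) = 455×1000 / (1000 × 9.81) = 46.38 m.
Velocity head = v²/(2g) = 0.99² / (2 × 9.81) = 0.050 m.
h = z + ψ + v²/(2g) = 156.50 + 46.38 + 0.050 = 202.93 m.

h ≈ 202.93 m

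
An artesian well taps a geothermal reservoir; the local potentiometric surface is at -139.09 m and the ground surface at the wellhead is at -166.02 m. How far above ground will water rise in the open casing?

Water rises to the potentiometric surface, so the rise above ground = -139.09 − (-166.02) = 26.93 m.

≈ 26.93 m above ground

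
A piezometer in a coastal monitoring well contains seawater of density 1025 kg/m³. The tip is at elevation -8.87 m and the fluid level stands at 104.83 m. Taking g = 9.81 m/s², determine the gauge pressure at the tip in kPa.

P ≈ 1140 kPa

Pressure head ψ = h − z = 104.83 − (-8.87) = 113.70 m.
P = ρgψ = 1025 × 9.81 × 113.70 = 1143282 Pa ≈ 1140 kPa.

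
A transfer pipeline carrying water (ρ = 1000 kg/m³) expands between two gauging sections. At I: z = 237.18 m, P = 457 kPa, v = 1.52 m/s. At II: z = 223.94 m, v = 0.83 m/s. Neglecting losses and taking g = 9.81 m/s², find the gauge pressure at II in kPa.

P₂ ≈ 588 kPa

Pressure head at I: ψ₁ = P₁/(ρg) = 457×1000 / (1000 × 9.81) = 46.59 m.
Velocity heads: v₁²/2g = 1.52²/19.62 = 0.118 m; v₂²/2g = 0.83²/19.62 = 0.035 m.
Total head H = z₁ + ψ₁ + v₁²/2g = 237.18 + 46.59 + 0.118 = 283.89 m.
ψ₂ = H − z₂ − v₂²/2g = 283.89 − 223.94 − 0.035 = 59.91 m.
P₂ = ρgψ₂ = 1000 × 9.81 × 59.91 ≈ 588 kPa.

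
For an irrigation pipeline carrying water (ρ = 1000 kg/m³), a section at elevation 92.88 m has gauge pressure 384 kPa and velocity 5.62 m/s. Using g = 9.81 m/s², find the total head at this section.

h ≈ 133.63 m

Pressure head ψ = P/(ρg) = 384×1000 / (1000 × 9.81) = 39.14 m.
Velocity head = v²/(2g) = 5.62² / (2 × 9.81) = 1.610 m.
h = z + ψ + v²/(2g) = 92.88 + 39.14 + 1.610 = 133.63 m.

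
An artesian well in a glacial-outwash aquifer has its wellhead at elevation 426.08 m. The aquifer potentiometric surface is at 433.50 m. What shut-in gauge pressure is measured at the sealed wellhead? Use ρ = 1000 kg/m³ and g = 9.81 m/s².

P ≈ 72.8 kPa

Head above the cap: Δh = 433.50 − 426.08 = 7.42 m.
P = ρgΔh = 1000 × 9.81 × 7.42 = 72790 Pa ≈ 72.8 kPa.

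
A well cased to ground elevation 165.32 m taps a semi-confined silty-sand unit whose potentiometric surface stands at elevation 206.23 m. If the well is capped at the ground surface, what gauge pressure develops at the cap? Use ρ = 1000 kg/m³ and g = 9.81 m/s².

Head above the cap: Δh = 206.23 − 165.32 = 40.91 m.
P = ρgΔh = 1000 × 9.81 × 40.91 = 401327 Pa ≈ 401 kPa.

P ≈ 401 kPa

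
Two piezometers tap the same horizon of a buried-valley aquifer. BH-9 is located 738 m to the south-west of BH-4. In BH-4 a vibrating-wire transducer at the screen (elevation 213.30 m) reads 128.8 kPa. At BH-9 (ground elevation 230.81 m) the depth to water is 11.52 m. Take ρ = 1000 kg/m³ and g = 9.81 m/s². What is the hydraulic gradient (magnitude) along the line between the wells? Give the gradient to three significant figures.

i ≈ 0.00967

Pressure head at BH-4: ψ = P/(ρg) = 128.8×1000 / (1000 × 9.81) = 13.13 m.
Total head at BH-4: h = z + ψ = 213.30 + 13.13 = 226.43 m.
Total head at BH-9: h = 230.81 − 11.52 = 219.29 m.
Head difference: h(BH-4) − h(BH-9) = 226.43 − 219.29 = 7.14 m.
Hydraulic gradient: i = |Δh| / L = 7.14 / 738 = 0.00967.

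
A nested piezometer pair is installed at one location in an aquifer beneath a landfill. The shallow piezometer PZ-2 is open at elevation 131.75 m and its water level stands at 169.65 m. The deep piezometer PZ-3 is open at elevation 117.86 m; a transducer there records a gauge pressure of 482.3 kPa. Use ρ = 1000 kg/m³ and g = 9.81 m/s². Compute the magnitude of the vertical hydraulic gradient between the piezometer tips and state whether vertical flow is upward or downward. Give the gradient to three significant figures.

|i_v| ≈ 0.189; vertical flow is downward

Total head at PZ-2: h = 169.65 m (water level in the standpipe).
Pressure head at PZ-3: ψ = P/(ρg) = 482.3×1000 / (1000 × 9.81) = 49.16 m.
Total head at PZ-3: h = z + ψ = 117.86 + 49.16 = 167.02 m.
Δh = h(PZ-2) − h(PZ-3) = 169.65 − 167.02 = 2.63 m.
Vertical separation Δz = 131.75 − 117.86 = 13.89 m.
|i_v| = |Δh| / Δz = 2.63 / 13.89 = 0.189.
Head is higher in the shallow piezometer, so vertical flow is downward (recharge condition).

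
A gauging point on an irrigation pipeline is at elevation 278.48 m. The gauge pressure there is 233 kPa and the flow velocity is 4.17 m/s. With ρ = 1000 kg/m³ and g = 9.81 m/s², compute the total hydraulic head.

h ≈ 303.12 m

Pressure head ψ = P/(ρg) = 233×1000 / (1000 × 9.81) = 23.75 m.
Velocity head = v²/(2g) = 4.17² / (2 × 9.81) = 0.886 m.
h = z + ψ + v²/(2g) = 278.48 + 23.75 + 0.886 = 303.12 m.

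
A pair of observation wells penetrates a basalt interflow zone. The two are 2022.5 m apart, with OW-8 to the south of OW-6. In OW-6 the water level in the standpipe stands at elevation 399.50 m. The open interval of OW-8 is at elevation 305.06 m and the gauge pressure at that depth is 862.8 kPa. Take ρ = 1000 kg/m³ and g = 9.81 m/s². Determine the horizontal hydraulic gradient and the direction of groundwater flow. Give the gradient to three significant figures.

Total head at OW-6: h = 399.50 m (water level in the piezometer is the total head).
Pressure head at OW-8: ψ = P/(ρg) = 862.8×1000 / (1000 × 9.81) = 87.95 m.
Total head at OW-8: h = z + ψ = 305.06 + 87.95 = 393.01 m.
Head difference: h(OW-6) − h(OW-8) = 399.50 − 393.01 = 6.49 m.
Hydraulic gradient: i = |Δh| / L = 6.49 / 2022.5 = 0.00321.
Flow is from higher to lower head: from OW-6 toward OW-8, i.e. toward the south.

i ≈ 0.00321; groundwater flows toward the south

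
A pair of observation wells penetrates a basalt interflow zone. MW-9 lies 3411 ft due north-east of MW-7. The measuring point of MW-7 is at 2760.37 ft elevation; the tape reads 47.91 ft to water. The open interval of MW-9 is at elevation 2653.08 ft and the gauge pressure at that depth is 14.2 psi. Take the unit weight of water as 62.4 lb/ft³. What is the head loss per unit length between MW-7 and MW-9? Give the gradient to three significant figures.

i ≈ 0.00780 ft/ft

Total head at MW-7: h = 2760.37 − 47.91 = 2712.46 ft.
Pressure head at MW-9: ψ = 144·P/γ = 144 × 14.2 / 62.4 = 32.77 ft.
Total head at MW-9: h = z + ψ = 2653.08 + 32.77 = 2685.85 ft.
Head difference: h(MW-7) − h(MW-9) = 2712.46 − 2685.85 = 26.61 ft.
Hydraulic gradient: i = |Δh| / L = 26.61 / 3411 = 0.00780.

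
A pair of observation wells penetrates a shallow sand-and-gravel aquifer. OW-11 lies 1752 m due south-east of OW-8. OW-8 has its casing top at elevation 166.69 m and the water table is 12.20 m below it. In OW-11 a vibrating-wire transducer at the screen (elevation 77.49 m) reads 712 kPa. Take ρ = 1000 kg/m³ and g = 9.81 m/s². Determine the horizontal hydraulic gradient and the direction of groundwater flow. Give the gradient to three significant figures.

Total head at OW-8: h = 166.69 − 12.20 = 154.49 m.
Pressure head at OW-11: ψ = P/(ρg) = 712×1000 / (1000 × 9.81) = 72.58 m.
Total head at OW-11: h = z + ψ = 77.49 + 72.58 = 150.07 m.
Head difference: h(OW-8) − h(OW-11) = 154.49 − 150.07 = 4.42 m.
Hydraulic gradient: i = |Δh| / L = 4.42 / 1752 = 0.00252.
Flow is from higher to lower head: from OW-8 toward OW-11, i.e. toward the south-east.

i ≈ 0.00252; groundwater flows toward the south-east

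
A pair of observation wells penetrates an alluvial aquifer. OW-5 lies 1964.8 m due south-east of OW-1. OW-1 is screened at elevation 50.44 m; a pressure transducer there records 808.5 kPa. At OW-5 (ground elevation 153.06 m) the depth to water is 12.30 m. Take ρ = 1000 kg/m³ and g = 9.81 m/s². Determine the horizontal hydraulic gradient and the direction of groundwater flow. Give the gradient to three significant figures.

i ≈ 0.00402; groundwater flows toward the north-west

Pressure head at OW-1: ψ = P/(ρg) = 808.5×1000 / (1000 × 9.81) = 82.42 m.
Total head at OW-1: h = z + ψ = 50.44 + 82.42 = 132.86 m.
Total head at OW-5: h = 153.06 − 12.30 = 140.76 m.
Head difference: h(OW-1) − h(OW-5) = 132.86 − 140.76 = -7.90 m.
Hydraulic gradient: i = |Δh| / L = 7.90 / 1964.8 = 0.00402.
Flow is from higher to lower head: from OW-5 toward OW-1, i.e. toward the north-west.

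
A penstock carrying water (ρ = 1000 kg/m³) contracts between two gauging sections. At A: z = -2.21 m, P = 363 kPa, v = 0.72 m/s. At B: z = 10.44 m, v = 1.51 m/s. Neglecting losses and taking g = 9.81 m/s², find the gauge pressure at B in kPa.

Pressure head at A: ψ₁ = P₁/(ρg) = 363×1000 / (1000 × 9.81) = 37.00 m.
Velocity heads: v₁²/2g = 0.72²/19.62 = 0.026 m; v₂²/2g = 1.51²/19.62 = 0.116 m.
Total head H = z₁ + ψ₁ + v₁²/2g = -2.21 + 37.00 + 0.026 = 34.82 m.
ψ₂ = H − z₂ − v₂²/2g = 34.82 − 10.44 − 0.116 = 24.26 m.
P₂ = ρgψ₂ = 1000 × 9.81 × 24.26 ≈ 238 kPa.

P₂ ≈ 238 kPa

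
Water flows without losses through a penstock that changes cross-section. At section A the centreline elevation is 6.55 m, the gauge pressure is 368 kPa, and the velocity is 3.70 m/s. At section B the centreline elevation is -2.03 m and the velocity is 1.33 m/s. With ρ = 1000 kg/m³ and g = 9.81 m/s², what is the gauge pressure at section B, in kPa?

P₂ ≈ 458 kPa

Pressure head at A: ψ₁ = P₁/(ρg) = 368×1000 / (1000 × 9.81) = 37.51 m.
Velocity heads: v₁²/2g = 3.70²/19.62 = 0.698 m; v₂²/2g = 1.33²/19.62 = 0.090 m.
Total head H = z₁ + ψ₁ + v₁²/2g = 6.55 + 37.51 + 0.698 = 44.76 m.
ψ₂ = H − z₂ − v₂²/2g = 44.76 − (-2.03) − 0.090 = 46.70 m.
P₂ = ρgψ₂ = 1000 × 9.81 × 46.70 ≈ 458 kPa.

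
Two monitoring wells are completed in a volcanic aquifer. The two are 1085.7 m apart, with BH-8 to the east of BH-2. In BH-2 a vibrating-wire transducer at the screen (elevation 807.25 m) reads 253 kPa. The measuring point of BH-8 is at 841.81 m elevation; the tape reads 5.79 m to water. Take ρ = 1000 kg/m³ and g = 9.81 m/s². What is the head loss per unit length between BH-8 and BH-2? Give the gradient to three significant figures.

Pressure head at BH-2: ψ = P/(ρg) = 253×1000 / (1000 × 9.81) = 25.79 m.
Total head at BH-2: h = z + ψ = 807.25 + 25.79 = 833.04 m.
Total head at BH-8: h = 841.81 − 5.79 = 836.02 m.
Head difference: h(BH-2) − h(BH-8) = 833.04 − 836.02 = -2.98 m.
Hydraulic gradient: i = |Δh| / L = 2.98 / 1085.7 = 0.00274.

i ≈ 0.00274 m/m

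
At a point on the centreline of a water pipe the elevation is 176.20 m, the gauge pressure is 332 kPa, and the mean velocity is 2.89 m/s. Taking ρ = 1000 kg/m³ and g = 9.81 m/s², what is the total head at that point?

h ≈ 210.47 m

Pressure head ψ = P/(ρg) = 332×1000 / (1000 × 9.81) = 33.84 m.
Velocity head = v²/(2g) = 2.89² / (2 × 9.81) = 0.426 m.
h = z + ψ + v²/(2g) = 176.20 + 33.84 + 0.426 = 210.47 m.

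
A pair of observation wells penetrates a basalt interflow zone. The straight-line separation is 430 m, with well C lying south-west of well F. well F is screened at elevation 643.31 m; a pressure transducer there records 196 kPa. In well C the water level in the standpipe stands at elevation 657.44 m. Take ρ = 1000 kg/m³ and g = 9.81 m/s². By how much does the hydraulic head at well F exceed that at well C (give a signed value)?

Pressure head at well F: ψ = P/(ρg) = 196×1000 / (1000 × 9.81) = 19.98 m.
Total head at well F: h = z + ψ = 643.31 + 19.98 = 663.29 m.
Total head at well C: h = 657.44 m (water level in the piezometer is the total head).
Head difference: h(well F) − h(well C) = 663.29 − 657.44 = 5.85 m.

Δh ≈ 5.85 m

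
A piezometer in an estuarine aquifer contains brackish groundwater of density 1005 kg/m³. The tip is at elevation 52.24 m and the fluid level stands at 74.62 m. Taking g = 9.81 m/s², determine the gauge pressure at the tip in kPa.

P ≈ 221 kPa

Pressure head ψ = h − z = 74.62 − 52.24 = 22.38 m.
P = ρgψ = 1005 × 9.81 × 22.38 = 220646 Pa ≈ 221 kPa.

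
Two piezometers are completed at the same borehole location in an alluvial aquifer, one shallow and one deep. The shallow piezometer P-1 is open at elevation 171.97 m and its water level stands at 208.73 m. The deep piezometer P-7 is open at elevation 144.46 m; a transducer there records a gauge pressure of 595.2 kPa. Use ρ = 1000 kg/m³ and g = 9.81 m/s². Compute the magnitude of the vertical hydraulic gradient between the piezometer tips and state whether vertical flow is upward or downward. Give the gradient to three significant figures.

Total head at P-1: h = 208.73 m (water level in the standpipe).
Pressure head at P-7: ψ = P/(ρg) = 595.2×1000 / (1000 × 9.81) = 60.67 m.
Total head at P-7: h = z + ψ = 144.46 + 60.67 = 205.13 m.
Δh = h(P-1) − h(P-7) = 208.73 − 205.13 = 3.60 m.
Vertical separation Δz = 171.97 − 144.46 = 27.51 m.
|i_v| = |Δh| / Δz = 3.60 / 27.51 = 0.131.
Head is higher in the shallow piezometer, so vertical flow is downward (recharge condition).

|i_v| ≈ 0.131; vertical flow is downward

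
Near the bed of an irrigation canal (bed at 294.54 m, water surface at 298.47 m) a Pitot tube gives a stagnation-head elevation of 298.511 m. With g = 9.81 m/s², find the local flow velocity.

Near the bed, under hydrostatic conditions, the piezometric head (z + ψ) equals the free-surface elevation, 298.47 m.
Velocity head = total − piezometric = 298.511 − 298.47 = 0.041 m.
v = √(2g·h_v) = √(2 × 9.81 × 0.041) = 0.897 m/s.

v ≈ 0.897 m/s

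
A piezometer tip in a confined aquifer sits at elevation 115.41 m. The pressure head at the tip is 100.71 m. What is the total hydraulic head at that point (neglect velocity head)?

h ≈ 216.12 m

h = z + ψ = 115.41 + 100.71 = 216.12 m.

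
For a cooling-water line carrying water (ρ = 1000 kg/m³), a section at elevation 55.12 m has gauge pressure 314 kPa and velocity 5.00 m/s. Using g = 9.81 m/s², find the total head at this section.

Pressure head ψ = P/(ρg) = 314×1000 / (1000 × 9.81) = 32.01 m.
Velocity head = v²/(2g) = 5.00² / (2 × 9.81) = 1.274 m.
h = z + ψ + v²/(2g) = 55.12 + 32.01 + 1.274 = 88.40 m.

h ≈ 88.40 m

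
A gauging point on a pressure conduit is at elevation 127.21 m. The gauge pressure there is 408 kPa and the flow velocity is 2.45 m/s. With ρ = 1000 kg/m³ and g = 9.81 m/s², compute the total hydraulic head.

Pressure head ψ = P/(ρg) = 408×1000 / (1000 × 9.81) = 41.59 m.
Velocity head = v²/(2g) = 2.45² / (2 × 9.81) = 0.306 m.
h = z + ψ + v²/(2g) = 127.21 + 41.59 + 0.306 = 169.11 m.

h ≈ 169.11 m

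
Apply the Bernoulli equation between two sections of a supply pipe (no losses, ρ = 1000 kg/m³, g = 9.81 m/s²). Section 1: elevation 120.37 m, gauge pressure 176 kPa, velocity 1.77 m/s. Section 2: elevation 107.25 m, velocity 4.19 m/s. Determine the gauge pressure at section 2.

P₂ ≈ 297 kPa

Pressure head at 1: ψ₁ = P₁/(ρg) = 176×1000 / (1000 × 9.81) = 17.94 m.
Velocity heads: v₁²/2g = 1.77²/19.62 = 0.160 m; v₂²/2g = 4.19²/19.62 = 0.895 m.
Total head H = z₁ + ψ₁ + v₁²/2g = 120.37 + 17.94 + 0.160 = 138.47 m.
ψ₂ = H − z₂ − v₂²/2g = 138.47 − 107.25 − 0.895 = 30.32 m.
P₂ = ρgψ₂ = 1000 × 9.81 × 30.32 ≈ 297 kPa.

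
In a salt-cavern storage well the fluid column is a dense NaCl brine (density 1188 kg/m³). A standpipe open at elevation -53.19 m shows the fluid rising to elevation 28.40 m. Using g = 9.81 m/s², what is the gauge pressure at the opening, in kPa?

Pressure head ψ = h − z = 28.40 − (-53.19) = 81.59 m.
P = ρgψ = 1188 × 9.81 × 81.59 = 950873 Pa ≈ 951 kPa.

P ≈ 951 kPa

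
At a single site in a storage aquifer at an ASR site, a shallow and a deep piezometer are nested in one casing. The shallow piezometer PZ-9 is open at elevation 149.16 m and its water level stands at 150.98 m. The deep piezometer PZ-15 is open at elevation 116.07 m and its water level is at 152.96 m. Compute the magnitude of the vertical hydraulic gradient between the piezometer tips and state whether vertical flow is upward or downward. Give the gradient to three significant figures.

Total head at PZ-9: h = 150.98 m (water level in the standpipe).
Total head at PZ-15: h = 152.96 m.
Δh = h(PZ-9) − h(PZ-15) = 150.98 − 152.96 = -1.98 m.
Vertical separation Δz = 149.16 − 116.07 = 33.09 m.
|i_v| = |Δh| / Δz = 1.98 / 33.09 = 0.0598.
Head is higher in the deep piezometer, so vertical flow is upward (discharge condition).

|i_v| ≈ 0.0598; vertical flow is upward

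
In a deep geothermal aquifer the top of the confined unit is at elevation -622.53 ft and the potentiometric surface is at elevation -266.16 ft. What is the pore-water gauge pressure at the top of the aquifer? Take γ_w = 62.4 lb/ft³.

Pressure head at the aquifer top: ψ = h − z = -266.16 − (-622.53) = 356.37 ft.
P = γψ/144 = 62.4 × 356.37 / 144 = 154 psi.

P ≈ 154 psi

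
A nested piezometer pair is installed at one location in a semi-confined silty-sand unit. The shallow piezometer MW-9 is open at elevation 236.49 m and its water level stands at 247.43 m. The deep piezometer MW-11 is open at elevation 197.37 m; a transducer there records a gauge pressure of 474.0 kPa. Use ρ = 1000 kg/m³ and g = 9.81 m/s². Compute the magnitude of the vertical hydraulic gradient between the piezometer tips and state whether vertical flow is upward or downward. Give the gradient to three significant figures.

Total head at MW-9: h = 247.43 m (water level in the standpipe).
Pressure head at MW-11: ψ = P/(ρg) = 474.0×1000 / (1000 × 9.81) = 48.32 m.
Total head at MW-11: h = z + ψ = 197.37 + 48.32 = 245.69 m.
Δh = h(MW-9) − h(MW-11) = 247.43 − 245.69 = 1.74 m.
Vertical separation Δz = 236.49 − 197.37 = 39.12 m.
|i_v| = |Δh| / Δz = 1.74 / 39.12 = 0.0445.
Head is higher in the shallow piezometer, so vertical flow is downward (recharge condition).

|i_v| ≈ 0.0445; vertical flow is downward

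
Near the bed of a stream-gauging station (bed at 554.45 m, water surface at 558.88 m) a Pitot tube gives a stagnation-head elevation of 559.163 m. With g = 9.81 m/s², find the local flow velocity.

v ≈ 2.36 m/s

Near the bed, under hydrostatic conditions, the piezometric head (z + ψ) equals the free-surface elevation, 558.88 m.
Velocity head = total − piezometric = 559.163 − 558.88 = 0.283 m.
v = √(2g·h_v) = √(2 × 9.81 × 0.283) = 2.36 m/s.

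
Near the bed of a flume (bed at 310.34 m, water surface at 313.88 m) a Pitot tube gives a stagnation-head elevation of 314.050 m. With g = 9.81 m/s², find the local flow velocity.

Near the bed, under hydrostatic conditions, the piezometric head (z + ψ) equals the free-surface elevation, 313.88 m.
Velocity head = total − piezometric = 314.050 − 313.88 = 0.170 m.
v = √(2g·h_v) = √(2 × 9.81 × 0.170) = 1.83 m/s.

v ≈ 1.83 m/s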